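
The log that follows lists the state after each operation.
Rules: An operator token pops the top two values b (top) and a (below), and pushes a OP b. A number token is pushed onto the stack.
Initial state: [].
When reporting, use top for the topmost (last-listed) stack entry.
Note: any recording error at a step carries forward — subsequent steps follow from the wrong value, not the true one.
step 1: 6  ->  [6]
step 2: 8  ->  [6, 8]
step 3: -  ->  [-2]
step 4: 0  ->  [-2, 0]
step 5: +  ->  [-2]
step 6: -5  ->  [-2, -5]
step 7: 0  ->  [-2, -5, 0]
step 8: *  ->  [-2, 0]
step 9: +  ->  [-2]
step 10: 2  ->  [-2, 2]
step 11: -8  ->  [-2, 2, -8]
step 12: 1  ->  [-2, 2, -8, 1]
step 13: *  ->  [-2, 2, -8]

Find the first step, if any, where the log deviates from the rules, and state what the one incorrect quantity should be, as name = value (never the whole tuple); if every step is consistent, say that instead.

Step 1: push 6: top = 6 — consistent with the log.
Step 2: push 8: top = 8 — checks out.
Step 3: 6 - 8 = -2 — no discrepancy.
Step 4: push 0: top = 0 — same as recorded.
Step 5: -2 + 0 = -2 — agrees with the log.
Step 6: push -5: top = -5 — agrees with the log.
Step 7: push 0: top = 0 — same as recorded.
Step 8: -5 * 0 = 0 — matches.
Step 9: -2 + 0 = -2 — checks out.
Step 10: push 2: top = 2 — exactly as logged.
Step 11: push -8: top = -8 — exactly as logged.
Step 12: push 1: top = 1 — consistent with the log.
Step 13: -8 * 1 = -8 — confirmed correct.
The whole run recomputes cleanly — no discrepancies.

no error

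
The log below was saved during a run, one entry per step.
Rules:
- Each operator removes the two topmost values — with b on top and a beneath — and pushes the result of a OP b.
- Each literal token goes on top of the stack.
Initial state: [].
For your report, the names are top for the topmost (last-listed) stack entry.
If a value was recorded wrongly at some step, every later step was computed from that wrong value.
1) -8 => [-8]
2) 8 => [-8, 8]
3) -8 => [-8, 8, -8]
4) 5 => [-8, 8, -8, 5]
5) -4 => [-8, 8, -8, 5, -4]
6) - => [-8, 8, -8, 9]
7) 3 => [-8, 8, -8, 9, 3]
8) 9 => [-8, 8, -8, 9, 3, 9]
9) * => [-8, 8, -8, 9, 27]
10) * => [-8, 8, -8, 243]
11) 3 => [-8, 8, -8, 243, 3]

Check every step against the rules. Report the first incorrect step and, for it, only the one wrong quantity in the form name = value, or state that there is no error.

no error

Recomputing the run from the initial state:
step 1: [-8]
step 2: [-8, 8]
step 3: [-8, 8, -8]
step 4: [-8, 8, -8, 5]
step 5: [-8, 8, -8, 5, -4]
step 6: [-8, 8, -8, 9]
step 7: [-8, 8, -8, 9, 3]
step 8: [-8, 8, -8, 9, 3, 9]
step 9: [-8, 8, -8, 9, 27]
step 10: [-8, 8, -8, 243]
step 11: [-8, 8, -8, 243, 3]
This matches the log at every step.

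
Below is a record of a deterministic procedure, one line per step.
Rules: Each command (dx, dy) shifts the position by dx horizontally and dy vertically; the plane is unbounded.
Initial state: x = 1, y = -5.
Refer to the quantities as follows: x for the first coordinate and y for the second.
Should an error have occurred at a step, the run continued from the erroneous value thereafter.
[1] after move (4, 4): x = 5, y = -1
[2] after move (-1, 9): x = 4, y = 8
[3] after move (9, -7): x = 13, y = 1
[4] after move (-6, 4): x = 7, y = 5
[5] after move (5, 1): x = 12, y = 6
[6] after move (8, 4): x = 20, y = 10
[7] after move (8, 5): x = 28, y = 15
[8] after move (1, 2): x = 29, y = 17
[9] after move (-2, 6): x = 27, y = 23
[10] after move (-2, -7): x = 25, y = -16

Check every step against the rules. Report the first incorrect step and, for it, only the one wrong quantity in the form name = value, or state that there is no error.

step 10, y = 16

step 1: x = 1 + (4) = 5, y = -5 + (4) = -1 -> matches
step 2: x = 5 + (-1) = 4, y = -1 + (9) = 8 -> verified
step 3: x = 4 + (9) = 13, y = 8 + (-7) = 1 -> agrees with the record
step 4: x = 13 + (-6) = 7, y = 1 + (4) = 5 -> checks out
step 5: x = 7 + (5) = 12, y = 5 + (1) = 6 -> verified
step 6: x = 12 + (8) = 20, y = 6 + (4) = 10 -> exactly as logged
step 7: x = 20 + (8) = 28, y = 10 + (5) = 15 -> consistent with the record
step 8: x = 28 + (1) = 29, y = 15 + (2) = 17 -> confirmed correct
step 9: x = 29 + (-2) = 27, y = 17 + (6) = 23 -> same as recorded
step 10: x = 27 + (-2) = 25, y = 23 + (-7) = 16 -> the record has a different value
Conclusion: step 10 carries the first error; the entry should be y = 16.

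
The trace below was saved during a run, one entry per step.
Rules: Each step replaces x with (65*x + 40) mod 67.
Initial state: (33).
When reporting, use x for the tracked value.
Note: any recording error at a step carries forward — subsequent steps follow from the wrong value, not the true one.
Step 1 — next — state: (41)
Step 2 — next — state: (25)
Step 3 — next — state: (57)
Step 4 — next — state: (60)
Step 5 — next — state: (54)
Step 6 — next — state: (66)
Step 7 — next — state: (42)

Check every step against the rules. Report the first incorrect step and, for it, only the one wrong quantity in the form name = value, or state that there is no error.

no error

Recomputing the run from the initial state:
step 1: x = 41
step 2: x = 25
step 3: x = 57
step 4: x = 60
step 5: x = 54
step 6: x = 66
step 7: x = 42
This matches the trace at every step.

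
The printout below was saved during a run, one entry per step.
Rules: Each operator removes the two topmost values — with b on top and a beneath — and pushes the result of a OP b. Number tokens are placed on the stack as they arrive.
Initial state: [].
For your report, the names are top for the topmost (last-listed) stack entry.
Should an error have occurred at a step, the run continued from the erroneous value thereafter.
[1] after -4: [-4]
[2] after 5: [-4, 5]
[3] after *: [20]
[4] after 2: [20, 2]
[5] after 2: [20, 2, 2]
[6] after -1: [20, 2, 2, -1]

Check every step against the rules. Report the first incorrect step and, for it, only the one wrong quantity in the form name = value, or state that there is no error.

step 1: push -4: top = -4 -> checks out
step 2: push 5: top = 5 -> matches
step 3: -4 * 5 = -20 -> a discrepancy with the printout
Step 3 is the first one off; corrected, top = -20.

step 3, top = -20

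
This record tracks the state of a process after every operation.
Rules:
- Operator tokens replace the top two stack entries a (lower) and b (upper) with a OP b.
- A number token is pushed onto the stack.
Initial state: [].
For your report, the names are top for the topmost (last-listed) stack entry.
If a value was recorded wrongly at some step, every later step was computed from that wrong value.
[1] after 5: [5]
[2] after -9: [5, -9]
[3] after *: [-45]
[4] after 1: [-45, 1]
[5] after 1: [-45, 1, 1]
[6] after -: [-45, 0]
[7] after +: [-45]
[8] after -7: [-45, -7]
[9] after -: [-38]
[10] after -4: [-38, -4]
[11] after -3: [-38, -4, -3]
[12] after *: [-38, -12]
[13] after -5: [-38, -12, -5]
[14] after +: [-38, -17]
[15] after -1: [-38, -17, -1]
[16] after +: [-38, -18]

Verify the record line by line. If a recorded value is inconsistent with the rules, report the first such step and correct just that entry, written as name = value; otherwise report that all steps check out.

step 12, top = 12

Recomputing the run from the initial state:
step 1: [5]
step 2: [5, -9]
step 3: [-45]
step 4: [-45, 1]
step 5: [-45, 1, 1]
step 6: [-45, 0]
step 7: [-45]
step 8: [-45, -7]
step 9: [-38]
step 10: [-38, -4]
step 11: [-38, -4, -3]
step 12: [-38, 12]
step 13: [-38, 12, -5]
step 14: [-38, 7]
step 15: [-38, 7, -1]
step 16: [-38, 6]
The first disagreement with the record is at step 12, where the value should be top = 12.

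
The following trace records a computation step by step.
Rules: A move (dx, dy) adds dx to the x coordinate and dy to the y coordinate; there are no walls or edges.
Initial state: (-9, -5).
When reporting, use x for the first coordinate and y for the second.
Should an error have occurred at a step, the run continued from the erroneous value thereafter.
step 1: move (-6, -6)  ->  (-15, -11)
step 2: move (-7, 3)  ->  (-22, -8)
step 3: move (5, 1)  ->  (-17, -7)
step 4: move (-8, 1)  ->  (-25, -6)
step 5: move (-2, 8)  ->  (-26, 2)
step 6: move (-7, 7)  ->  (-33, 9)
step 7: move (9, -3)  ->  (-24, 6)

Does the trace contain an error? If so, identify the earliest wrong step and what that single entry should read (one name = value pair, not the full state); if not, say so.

Step 1: x = -9 + (-6) = -15, y = -5 + (-6) = -11 — verified.
Step 2: x = -15 + (-7) = -22, y = -11 + (3) = -8 — exactly as logged.
Step 3: x = -22 + (5) = -17, y = -8 + (1) = -7 — agrees with the trace.
Step 4: x = -17 + (-8) = -25, y = -7 + (1) = -6 — same as recorded.
Step 5: x = -25 + (-2) = -27, y = -6 + (8) = 2 — a discrepancy with the trace.
So the first discrepancy is step 5, where the right value is x = -27.

step 5, x = -27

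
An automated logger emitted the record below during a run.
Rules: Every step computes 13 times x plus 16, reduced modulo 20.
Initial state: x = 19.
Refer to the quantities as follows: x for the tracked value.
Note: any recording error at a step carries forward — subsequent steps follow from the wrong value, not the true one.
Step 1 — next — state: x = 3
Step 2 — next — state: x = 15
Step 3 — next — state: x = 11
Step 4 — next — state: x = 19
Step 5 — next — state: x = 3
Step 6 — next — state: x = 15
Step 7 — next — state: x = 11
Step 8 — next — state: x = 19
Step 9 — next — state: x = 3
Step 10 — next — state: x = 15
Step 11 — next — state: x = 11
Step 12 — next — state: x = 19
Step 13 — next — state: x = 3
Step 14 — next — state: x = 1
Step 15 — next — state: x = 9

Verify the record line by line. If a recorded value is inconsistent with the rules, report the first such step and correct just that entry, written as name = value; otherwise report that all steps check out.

step 14, x = 15

Step 1: x = (13*19 + 16) mod 20 = 3 — checks out.
Step 2: x = (13*3 + 16) mod 20 = 15 — no discrepancy.
Step 3: x = (13*15 + 16) mod 20 = 11 — no discrepancy.
Step 4: x = (13*11 + 16) mod 20 = 19 — no discrepancy.
Step 5: x = (13*19 + 16) mod 20 = 3 — same as recorded.
Step 6: x = (13*3 + 16) mod 20 = 15 — no discrepancy.
Step 7: x = (13*15 + 16) mod 20 = 11 — exactly as logged.
Step 8: x = (13*11 + 16) mod 20 = 19 — no discrepancy.
Step 9: x = (13*19 + 16) mod 20 = 3 — verified.
Step 10: x = (13*3 + 16) mod 20 = 15 — consistent with the record.
Step 11: x = (13*15 + 16) mod 20 = 11 — checks out.
Step 12: x = (13*11 + 16) mod 20 = 19 — verified.
Step 13: x = (13*19 + 16) mod 20 = 3 — confirmed correct.
Step 14: x = (13*3 + 16) mod 20 = 15 — the record disagrees here.
Step 14 is the first one off; corrected, x = 15.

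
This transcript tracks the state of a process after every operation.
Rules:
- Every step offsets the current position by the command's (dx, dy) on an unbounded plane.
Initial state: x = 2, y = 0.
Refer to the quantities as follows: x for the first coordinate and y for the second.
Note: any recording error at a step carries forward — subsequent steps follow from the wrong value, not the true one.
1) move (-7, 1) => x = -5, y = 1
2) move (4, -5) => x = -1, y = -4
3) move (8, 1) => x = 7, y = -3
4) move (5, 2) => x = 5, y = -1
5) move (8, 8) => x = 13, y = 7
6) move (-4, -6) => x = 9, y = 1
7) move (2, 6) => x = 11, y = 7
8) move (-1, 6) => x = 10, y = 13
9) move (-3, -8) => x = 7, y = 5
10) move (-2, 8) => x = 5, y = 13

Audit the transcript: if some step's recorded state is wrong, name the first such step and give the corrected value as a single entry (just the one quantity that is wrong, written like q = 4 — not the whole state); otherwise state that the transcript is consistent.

step 4, x = 12

Recomputing the run from the initial state:
step 1: x = -5, y = 1
step 2: x = -1, y = -4
step 3: x = 7, y = -3
step 4: x = 12, y = -1
step 5: x = 20, y = 7
step 6: x = 16, y = 1
step 7: x = 18, y = 7
step 8: x = 17, y = 13
step 9: x = 14, y = 5
step 10: x = 12, y = 13
The first disagreement with the transcript is at step 4, where the value should be x = 12.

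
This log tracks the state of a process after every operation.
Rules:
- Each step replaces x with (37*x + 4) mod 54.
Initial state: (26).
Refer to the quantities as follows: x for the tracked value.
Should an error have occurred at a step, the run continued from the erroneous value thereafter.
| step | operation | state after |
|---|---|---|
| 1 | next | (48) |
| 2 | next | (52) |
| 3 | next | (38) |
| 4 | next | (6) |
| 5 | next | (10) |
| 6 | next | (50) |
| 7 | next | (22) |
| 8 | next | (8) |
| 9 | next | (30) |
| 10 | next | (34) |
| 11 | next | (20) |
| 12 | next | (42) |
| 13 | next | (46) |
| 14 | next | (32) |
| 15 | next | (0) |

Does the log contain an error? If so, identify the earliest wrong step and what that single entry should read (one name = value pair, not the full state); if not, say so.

step 1: x = (37*26 + 4) mod 54 = 48 -> consistent with the log
step 2: x = (37*48 + 4) mod 54 = 52 -> agrees with the log
step 3: x = (37*52 + 4) mod 54 = 38 -> matches
step 4: x = (37*38 + 4) mod 54 = 6 -> agrees with the log
step 5: x = (37*6 + 4) mod 54 = 10 -> same as recorded
step 6: x = (37*10 + 4) mod 54 = 50 -> confirmed correct
step 7: x = (37*50 + 4) mod 54 = 18 -> the log has a different value
First deviation found at step 7; the corrected entry is x = 18.

step 7, x = 18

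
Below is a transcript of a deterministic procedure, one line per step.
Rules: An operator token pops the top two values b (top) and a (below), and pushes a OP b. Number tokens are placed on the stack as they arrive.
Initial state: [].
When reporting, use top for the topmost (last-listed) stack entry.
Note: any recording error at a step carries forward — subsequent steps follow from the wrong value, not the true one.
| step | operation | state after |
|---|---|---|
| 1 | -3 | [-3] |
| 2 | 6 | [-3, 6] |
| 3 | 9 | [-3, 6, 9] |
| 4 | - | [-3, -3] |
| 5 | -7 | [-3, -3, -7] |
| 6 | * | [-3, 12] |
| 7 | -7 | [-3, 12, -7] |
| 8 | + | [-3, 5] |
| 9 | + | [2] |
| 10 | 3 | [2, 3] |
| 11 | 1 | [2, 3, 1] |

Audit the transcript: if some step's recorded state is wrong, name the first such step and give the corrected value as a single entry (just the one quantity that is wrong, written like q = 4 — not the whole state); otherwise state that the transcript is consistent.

Step 1: push -3: top = -3 — same as recorded.
Step 2: push 6: top = 6 — verified.
Step 3: push 9: top = 9 — exactly as logged.
Step 4: 6 - 9 = -3 — checks out.
Step 5: push -7: top = -7 — in agreement.
Step 6: -3 * -7 = 21 — not what was recorded.
First deviation found at step 6; the corrected entry is top = 21.

step 6, top = 21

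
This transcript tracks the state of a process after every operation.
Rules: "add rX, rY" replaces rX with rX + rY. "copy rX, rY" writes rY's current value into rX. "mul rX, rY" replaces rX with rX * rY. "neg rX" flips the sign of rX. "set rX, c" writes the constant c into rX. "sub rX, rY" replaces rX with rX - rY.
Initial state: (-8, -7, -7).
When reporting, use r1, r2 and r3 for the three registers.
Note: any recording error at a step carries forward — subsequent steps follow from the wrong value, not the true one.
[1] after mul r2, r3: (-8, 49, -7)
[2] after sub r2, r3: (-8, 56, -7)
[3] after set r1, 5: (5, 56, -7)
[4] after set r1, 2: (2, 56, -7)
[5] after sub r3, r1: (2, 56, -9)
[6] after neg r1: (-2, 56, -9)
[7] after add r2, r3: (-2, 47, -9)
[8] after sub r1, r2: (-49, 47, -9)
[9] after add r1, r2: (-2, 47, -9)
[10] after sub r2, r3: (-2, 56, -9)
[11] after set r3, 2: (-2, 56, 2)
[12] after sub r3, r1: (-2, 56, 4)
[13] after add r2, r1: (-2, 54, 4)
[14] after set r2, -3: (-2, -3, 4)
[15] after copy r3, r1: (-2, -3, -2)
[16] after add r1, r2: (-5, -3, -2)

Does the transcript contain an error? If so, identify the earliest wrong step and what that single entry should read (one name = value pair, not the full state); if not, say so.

no error

Step 1: r2 = -7 * -7 = 49 — same as recorded.
Step 2: r2 = 49 - -7 = 56 — no discrepancy.
Step 3: r1 = 5 — checks out.
Step 4: r1 = 2 — consistent with the transcript.
Step 5: r3 = -7 - 2 = -9 — matches.
Step 6: r1 = -(2) = -2 — exactly as logged.
Step 7: r2 = 56 + -9 = 47 — matches.
Step 8: r1 = -2 - 47 = -49 — consistent with the transcript.
Step 9: r1 = -49 + 47 = -2 — no discrepancy.
Step 10: r2 = 47 - -9 = 56 — confirmed correct.
Step 11: r3 = 2 — no discrepancy.
Step 12: r3 = 2 - -2 = 4 — exactly as logged.
Step 13: r2 = 56 + -2 = 54 — same as recorded.
Step 14: r2 = -3 — matches.
Step 15: r3 = -2 — consistent with the transcript.
Step 16: r1 = -2 + -3 = -5 — in agreement.
Each recorded entry agrees with the recomputation.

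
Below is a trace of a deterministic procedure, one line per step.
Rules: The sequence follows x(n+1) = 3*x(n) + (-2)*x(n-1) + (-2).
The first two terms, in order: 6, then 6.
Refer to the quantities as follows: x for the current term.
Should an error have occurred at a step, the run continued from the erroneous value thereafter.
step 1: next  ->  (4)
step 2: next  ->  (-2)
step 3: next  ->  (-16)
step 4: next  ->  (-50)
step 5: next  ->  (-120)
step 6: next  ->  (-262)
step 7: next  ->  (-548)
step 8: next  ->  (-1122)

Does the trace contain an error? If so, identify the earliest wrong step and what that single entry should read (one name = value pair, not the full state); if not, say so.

step 4, x = -46

Step 1: x = 3*(6) + (-2)*(6) + (-2) = 4 — verified.
Step 2: x = 3*(4) + (-2)*(6) + (-2) = -2 — agrees with the trace.
Step 3: x = 3*(-2) + (-2)*(4) + (-2) = -16 — same as recorded.
Step 4: x = 3*(-16) + (-2)*(-2) + (-2) = -46 — the entry is off here.
The earliest wrong entry is at step 4: it should read x = -46.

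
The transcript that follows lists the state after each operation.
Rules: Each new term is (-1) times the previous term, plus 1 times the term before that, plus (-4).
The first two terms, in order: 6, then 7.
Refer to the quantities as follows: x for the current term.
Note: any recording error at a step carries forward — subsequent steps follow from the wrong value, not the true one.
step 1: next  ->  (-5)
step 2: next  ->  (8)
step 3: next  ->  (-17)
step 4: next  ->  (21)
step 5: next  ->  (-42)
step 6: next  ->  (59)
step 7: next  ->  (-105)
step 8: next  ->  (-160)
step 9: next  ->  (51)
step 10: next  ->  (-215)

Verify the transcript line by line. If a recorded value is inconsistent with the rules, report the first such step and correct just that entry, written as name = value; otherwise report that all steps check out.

step 8, x = 160

step 1: x = -1*(7) + (1)*(6) + (-4) = -5 -> checks out
step 2: x = -1*(-5) + (1)*(7) + (-4) = 8 -> consistent with the transcript
step 3: x = -1*(8) + (1)*(-5) + (-4) = -17 -> agrees with the transcript
step 4: x = -1*(-17) + (1)*(8) + (-4) = 21 -> verified
step 5: x = -1*(21) + (1)*(-17) + (-4) = -42 -> checks out
step 6: x = -1*(-42) + (1)*(21) + (-4) = 59 -> agrees with the transcript
step 7: x = -1*(59) + (1)*(-42) + (-4) = -105 -> confirmed correct
step 8: x = -1*(-105) + (1)*(59) + (-4) = 160 -> not what was recorded
That makes step 8 the first incorrect line — x = 160 is what it should show.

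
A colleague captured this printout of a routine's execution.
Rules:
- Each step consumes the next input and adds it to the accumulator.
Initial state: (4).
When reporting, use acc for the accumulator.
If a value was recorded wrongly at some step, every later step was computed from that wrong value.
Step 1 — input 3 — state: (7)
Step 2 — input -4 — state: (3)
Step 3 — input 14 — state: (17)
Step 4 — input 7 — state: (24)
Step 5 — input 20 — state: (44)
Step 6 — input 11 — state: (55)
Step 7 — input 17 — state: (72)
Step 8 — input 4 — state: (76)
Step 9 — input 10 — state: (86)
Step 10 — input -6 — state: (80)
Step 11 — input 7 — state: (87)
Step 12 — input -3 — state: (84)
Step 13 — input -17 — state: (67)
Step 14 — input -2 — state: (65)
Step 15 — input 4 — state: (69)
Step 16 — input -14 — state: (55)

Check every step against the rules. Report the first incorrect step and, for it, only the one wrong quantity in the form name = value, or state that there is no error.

1. acc = 4 + 3 = 7 (exactly as logged)
2. acc = 7 + -4 = 3 (in agreement)
3. acc = 3 + 14 = 17 (verified)
4. acc = 17 + 7 = 24 (confirmed correct)
5. acc = 24 + 20 = 44 (agrees with the printout)
6. acc = 44 + 11 = 55 (confirmed correct)
7. acc = 55 + 17 = 72 (in agreement)
8. acc = 72 + 4 = 76 (no discrepancy)
9. acc = 76 + 10 = 86 (no discrepancy)
10. acc = 86 + -6 = 80 (no discrepancy)
11. acc = 80 + 7 = 87 (same as recorded)
12. acc = 87 + -3 = 84 (matches)
13. acc = 84 + -17 = 67 (confirmed correct)
14. acc = 67 + -2 = 65 (verified)
15. acc = 65 + 4 = 69 (checks out)
16. acc = 69 + -14 = 55 (no discrepancy)
All steps check out; nothing to correct.

no error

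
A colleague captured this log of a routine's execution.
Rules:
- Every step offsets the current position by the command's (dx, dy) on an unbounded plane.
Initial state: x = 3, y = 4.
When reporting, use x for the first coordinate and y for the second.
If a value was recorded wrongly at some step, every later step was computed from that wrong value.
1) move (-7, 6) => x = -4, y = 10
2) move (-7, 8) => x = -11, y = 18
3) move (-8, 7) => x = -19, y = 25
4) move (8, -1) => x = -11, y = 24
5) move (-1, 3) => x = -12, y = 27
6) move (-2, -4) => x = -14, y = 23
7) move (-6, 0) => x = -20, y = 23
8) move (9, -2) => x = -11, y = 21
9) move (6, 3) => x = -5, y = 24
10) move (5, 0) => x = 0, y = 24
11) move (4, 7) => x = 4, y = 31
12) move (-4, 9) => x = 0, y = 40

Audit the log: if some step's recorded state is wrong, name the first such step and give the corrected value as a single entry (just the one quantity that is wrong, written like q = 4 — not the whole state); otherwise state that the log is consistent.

Recomputing the run from the initial state:
step 1: x = -4, y = 10
step 2: x = -11, y = 18
step 3: x = -19, y = 25
step 4: x = -11, y = 24
step 5: x = -12, y = 27
step 6: x = -14, y = 23
step 7: x = -20, y = 23
step 8: x = -11, y = 21
step 9: x = -5, y = 24
step 10: x = 0, y = 24
step 11: x = 4, y = 31
step 12: x = 0, y = 40
This matches the log at every step.

no error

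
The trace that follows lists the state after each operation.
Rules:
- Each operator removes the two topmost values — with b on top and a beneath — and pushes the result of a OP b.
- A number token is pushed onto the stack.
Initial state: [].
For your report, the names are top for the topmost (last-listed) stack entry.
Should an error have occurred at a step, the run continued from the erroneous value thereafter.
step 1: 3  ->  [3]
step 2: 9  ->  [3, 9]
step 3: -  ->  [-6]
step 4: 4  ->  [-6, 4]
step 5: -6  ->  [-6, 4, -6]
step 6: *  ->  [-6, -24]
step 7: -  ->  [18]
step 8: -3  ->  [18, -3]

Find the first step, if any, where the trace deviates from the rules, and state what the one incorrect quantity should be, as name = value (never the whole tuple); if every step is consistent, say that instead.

no error

step 1: push 3: top = 3 -> matches
step 2: push 9: top = 9 -> consistent with the trace
step 3: 3 - 9 = -6 -> matches
step 4: push 4: top = 4 -> exactly as logged
step 5: push -6: top = -6 -> no discrepancy
step 6: 4 * -6 = -24 -> exactly as logged
step 7: -6 - -24 = 18 -> verified
step 8: push -3: top = -3 -> same as recorded
All entries verified; no error found.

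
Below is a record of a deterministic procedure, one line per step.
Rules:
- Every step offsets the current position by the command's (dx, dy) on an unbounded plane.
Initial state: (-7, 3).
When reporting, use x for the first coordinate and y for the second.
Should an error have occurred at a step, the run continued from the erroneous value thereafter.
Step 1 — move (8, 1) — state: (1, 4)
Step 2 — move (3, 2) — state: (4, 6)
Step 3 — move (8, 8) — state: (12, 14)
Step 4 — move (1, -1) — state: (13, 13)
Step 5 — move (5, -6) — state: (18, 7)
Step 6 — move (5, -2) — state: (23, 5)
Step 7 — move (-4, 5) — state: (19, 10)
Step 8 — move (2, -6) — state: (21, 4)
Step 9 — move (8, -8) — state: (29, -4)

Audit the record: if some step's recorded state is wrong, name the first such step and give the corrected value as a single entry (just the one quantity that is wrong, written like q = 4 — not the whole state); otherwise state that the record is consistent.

no error

step 1: x = -7 + (8) = 1, y = 3 + (1) = 4 -> agrees with the record
step 2: x = 1 + (3) = 4, y = 4 + (2) = 6 -> no discrepancy
step 3: x = 4 + (8) = 12, y = 6 + (8) = 14 -> consistent with the record
step 4: x = 12 + (1) = 13, y = 14 + (-1) = 13 -> consistent with the record
step 5: x = 13 + (5) = 18, y = 13 + (-6) = 7 -> confirmed correct
step 6: x = 18 + (5) = 23, y = 7 + (-2) = 5 -> exactly as logged
step 7: x = 23 + (-4) = 19, y = 5 + (5) = 10 -> verified
step 8: x = 19 + (2) = 21, y = 10 + (-6) = 4 -> consistent with the record
step 9: x = 21 + (8) = 29, y = 4 + (-8) = -4 -> agrees with the record
All steps check out; nothing to correct.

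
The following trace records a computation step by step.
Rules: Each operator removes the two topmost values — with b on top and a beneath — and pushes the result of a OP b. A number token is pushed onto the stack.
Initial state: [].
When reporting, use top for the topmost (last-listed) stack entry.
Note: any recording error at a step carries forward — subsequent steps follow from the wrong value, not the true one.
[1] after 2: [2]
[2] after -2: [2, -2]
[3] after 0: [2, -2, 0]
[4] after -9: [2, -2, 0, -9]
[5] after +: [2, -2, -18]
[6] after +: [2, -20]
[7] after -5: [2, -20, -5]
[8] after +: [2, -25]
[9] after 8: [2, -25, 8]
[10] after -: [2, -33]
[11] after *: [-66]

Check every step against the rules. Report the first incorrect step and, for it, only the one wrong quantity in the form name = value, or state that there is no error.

Recomputing the run from the initial state:
step 1: [2]
step 2: [2, -2]
step 3: [2, -2, 0]
step 4: [2, -2, 0, -9]
step 5: [2, -2, -9]
step 6: [2, -11]
step 7: [2, -11, -5]
step 8: [2, -16]
step 9: [2, -16, 8]
step 10: [2, -24]
step 11: [-48]
The first disagreement with the trace is at step 5, where the value should be top = -9.

step 5, top = -9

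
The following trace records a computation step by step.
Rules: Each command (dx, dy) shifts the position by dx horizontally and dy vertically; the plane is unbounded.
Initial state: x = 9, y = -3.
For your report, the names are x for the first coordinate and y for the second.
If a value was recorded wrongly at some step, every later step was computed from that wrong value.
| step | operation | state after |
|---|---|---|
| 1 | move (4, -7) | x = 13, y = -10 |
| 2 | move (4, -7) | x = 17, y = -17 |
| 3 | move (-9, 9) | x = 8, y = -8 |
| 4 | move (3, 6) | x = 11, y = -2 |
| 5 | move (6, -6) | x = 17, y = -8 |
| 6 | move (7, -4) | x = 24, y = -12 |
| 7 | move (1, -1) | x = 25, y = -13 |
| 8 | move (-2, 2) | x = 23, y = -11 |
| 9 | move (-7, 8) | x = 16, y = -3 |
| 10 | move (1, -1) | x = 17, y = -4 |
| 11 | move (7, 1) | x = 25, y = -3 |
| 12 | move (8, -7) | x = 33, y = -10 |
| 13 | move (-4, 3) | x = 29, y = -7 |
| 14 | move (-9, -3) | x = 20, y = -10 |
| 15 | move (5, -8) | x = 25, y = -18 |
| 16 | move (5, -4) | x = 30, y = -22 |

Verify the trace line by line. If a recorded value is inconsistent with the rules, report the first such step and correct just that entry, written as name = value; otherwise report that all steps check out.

Recomputing the run from the initial state:
step 1: x = 13, y = -10
step 2: x = 17, y = -17
step 3: x = 8, y = -8
step 4: x = 11, y = -2
step 5: x = 17, y = -8
step 6: x = 24, y = -12
step 7: x = 25, y = -13
step 8: x = 23, y = -11
step 9: x = 16, y = -3
step 10: x = 17, y = -4
step 11: x = 24, y = -3
step 12: x = 32, y = -10
step 13: x = 28, y = -7
step 14: x = 19, y = -10
step 15: x = 24, y = -18
step 16: x = 29, y = -22
The first disagreement with the trace is at step 11, where the value should be x = 24.

step 11, x = 24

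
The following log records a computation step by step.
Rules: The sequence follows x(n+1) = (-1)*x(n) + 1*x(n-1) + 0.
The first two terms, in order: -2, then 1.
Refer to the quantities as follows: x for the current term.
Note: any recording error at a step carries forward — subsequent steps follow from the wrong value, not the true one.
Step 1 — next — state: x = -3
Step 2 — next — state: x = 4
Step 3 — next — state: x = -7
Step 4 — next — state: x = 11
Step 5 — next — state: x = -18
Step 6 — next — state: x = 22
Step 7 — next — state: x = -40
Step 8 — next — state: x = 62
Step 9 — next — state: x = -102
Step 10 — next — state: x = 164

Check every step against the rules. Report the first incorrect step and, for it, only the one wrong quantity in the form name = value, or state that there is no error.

Recomputing the run from the initial state:
step 1: x = -3
step 2: x = 4
step 3: x = -7
step 4: x = 11
step 5: x = -18
step 6: x = 29
step 7: x = -47
step 8: x = 76
step 9: x = -123
step 10: x = 199
The first disagreement with the log is at step 6, where the value should be x = 29.

step 6, x = 29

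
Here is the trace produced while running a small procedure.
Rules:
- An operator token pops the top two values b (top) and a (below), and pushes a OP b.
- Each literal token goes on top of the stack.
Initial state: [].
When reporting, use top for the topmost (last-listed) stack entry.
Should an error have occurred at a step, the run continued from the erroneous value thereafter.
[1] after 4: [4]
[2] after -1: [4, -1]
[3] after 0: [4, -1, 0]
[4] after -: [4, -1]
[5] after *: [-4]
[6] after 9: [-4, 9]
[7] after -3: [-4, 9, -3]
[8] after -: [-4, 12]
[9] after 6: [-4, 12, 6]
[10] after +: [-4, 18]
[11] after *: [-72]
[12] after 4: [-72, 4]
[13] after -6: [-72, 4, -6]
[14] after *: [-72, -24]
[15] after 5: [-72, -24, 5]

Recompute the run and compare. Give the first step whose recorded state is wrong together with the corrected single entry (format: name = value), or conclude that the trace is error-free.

no error

1. push 4: top = 4 (matches)
2. push -1: top = -1 (confirmed correct)
3. push 0: top = 0 (confirmed correct)
4. -1 - 0 = -1 (checks out)
5. 4 * -1 = -4 (exactly as logged)
6. push 9: top = 9 (checks out)
7. push -3: top = -3 (same as recorded)
8. 9 - -3 = 12 (exactly as logged)
9. push 6: top = 6 (same as recorded)
10. 12 + 6 = 18 (checks out)
11. -4 * 18 = -72 (no discrepancy)
12. push 4: top = 4 (in agreement)
13. push -6: top = -6 (in agreement)
14. 4 * -6 = -24 (consistent with the trace)
15. push 5: top = 5 (same as recorded)
All entries verified; no error found.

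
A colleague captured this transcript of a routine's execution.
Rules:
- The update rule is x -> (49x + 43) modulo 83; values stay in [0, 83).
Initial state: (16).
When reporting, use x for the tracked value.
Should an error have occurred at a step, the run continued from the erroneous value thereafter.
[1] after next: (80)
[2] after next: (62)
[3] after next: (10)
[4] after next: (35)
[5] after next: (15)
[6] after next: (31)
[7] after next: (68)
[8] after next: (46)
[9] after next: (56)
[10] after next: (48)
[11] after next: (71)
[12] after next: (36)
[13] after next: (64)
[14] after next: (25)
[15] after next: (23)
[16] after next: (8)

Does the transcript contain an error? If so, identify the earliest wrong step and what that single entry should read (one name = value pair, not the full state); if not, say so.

step 1: x = (49*16 + 43) mod 83 = 80 -> no discrepancy
step 2: x = (49*80 + 43) mod 83 = 62 -> checks out
step 3: x = (49*62 + 43) mod 83 = 10 -> matches
step 4: x = (49*10 + 43) mod 83 = 35 -> checks out
step 5: x = (49*35 + 43) mod 83 = 15 -> same as recorded
step 6: x = (49*15 + 43) mod 83 = 31 -> no discrepancy
step 7: x = (49*31 + 43) mod 83 = 68 -> agrees with the transcript
step 8: x = (49*68 + 43) mod 83 = 55 -> the recorded entry deviates here
Step 8 is the first one off; corrected, x = 55.

step 8, x = 55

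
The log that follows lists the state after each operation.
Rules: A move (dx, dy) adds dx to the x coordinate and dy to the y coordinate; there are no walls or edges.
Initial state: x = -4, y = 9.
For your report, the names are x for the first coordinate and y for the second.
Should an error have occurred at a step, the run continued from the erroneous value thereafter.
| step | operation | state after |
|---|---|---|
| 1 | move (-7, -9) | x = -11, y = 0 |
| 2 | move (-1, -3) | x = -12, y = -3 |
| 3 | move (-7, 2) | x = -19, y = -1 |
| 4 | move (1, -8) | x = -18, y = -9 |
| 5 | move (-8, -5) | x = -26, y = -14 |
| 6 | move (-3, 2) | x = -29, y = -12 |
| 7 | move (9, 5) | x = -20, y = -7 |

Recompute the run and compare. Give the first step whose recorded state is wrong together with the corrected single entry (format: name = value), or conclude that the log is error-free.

no error

Step 1: x = -4 + (-7) = -11, y = 9 + (-9) = 0 — same as recorded.
Step 2: x = -11 + (-1) = -12, y = 0 + (-3) = -3 — consistent with the log.
Step 3: x = -12 + (-7) = -19, y = -3 + (2) = -1 — confirmed correct.
Step 4: x = -19 + (1) = -18, y = -1 + (-8) = -9 — no discrepancy.
Step 5: x = -18 + (-8) = -26, y = -9 + (-5) = -14 — checks out.
Step 6: x = -26 + (-3) = -29, y = -14 + (2) = -12 — matches.
Step 7: x = -29 + (9) = -20, y = -12 + (5) = -7 — consistent with the log.
Every step is consistent.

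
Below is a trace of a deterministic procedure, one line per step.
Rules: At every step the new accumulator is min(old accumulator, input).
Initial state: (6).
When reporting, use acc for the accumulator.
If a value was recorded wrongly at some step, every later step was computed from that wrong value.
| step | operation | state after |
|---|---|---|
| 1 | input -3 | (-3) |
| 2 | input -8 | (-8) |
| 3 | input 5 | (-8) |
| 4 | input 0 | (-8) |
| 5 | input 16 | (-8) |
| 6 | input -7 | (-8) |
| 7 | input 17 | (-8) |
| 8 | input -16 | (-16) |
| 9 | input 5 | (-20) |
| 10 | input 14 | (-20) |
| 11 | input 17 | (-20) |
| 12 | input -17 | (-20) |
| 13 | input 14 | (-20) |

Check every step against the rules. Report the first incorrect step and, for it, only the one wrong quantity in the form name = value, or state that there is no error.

step 9, acc = -16

1. acc = min(6, -3) = -3 (agrees with the trace)
2. acc = min(-3, -8) = -8 (no discrepancy)
3. acc = min(-8, 5) = -8 (matches)
4. acc = min(-8, 0) = -8 (checks out)
5. acc = min(-8, 16) = -8 (same as recorded)
6. acc = min(-8, -7) = -8 (verified)
7. acc = min(-8, 17) = -8 (confirmed correct)
8. acc = min(-8, -16) = -16 (exactly as logged)
9. acc = min(-16, 5) = -16 (first mismatch against the trace)
Conclusion: step 9 carries the first error; the entry should be acc = -16.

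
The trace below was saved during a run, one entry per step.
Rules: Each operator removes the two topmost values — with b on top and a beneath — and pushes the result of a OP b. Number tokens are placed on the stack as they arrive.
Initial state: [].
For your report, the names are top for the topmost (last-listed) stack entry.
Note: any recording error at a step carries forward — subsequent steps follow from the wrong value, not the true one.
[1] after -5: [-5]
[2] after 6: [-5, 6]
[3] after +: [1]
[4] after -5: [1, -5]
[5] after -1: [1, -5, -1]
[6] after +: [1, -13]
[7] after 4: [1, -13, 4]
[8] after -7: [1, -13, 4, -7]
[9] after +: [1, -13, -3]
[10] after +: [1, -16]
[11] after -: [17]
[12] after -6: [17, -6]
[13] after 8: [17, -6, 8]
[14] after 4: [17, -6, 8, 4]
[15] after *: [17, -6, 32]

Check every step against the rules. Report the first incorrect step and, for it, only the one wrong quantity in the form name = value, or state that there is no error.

Recomputing the run from the initial state:
step 1: [-5]
step 2: [-5, 6]
step 3: [1]
step 4: [1, -5]
step 5: [1, -5, -1]
step 6: [1, -6]
step 7: [1, -6, 4]
step 8: [1, -6, 4, -7]
step 9: [1, -6, -3]
step 10: [1, -9]
step 11: [10]
step 12: [10, -6]
step 13: [10, -6, 8]
step 14: [10, -6, 8, 4]
step 15: [10, -6, 32]
The first disagreement with the trace is at step 6, where the value should be top = -6.

step 6, top = -6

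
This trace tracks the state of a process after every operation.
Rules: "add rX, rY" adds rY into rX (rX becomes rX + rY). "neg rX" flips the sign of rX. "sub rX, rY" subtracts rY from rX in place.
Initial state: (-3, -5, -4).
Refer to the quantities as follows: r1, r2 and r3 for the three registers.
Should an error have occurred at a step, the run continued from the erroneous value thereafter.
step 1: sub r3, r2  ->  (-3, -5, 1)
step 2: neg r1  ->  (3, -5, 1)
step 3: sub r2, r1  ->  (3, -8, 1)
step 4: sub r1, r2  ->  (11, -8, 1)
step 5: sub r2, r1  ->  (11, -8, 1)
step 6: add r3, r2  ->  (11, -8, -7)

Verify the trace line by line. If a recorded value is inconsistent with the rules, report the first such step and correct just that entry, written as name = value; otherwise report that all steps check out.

Step 1: r3 = -4 - -5 = 1 — consistent with the trace.
Step 2: r1 = -(-3) = 3 — confirmed correct.
Step 3: r2 = -5 - 3 = -8 — no discrepancy.
Step 4: r1 = 3 - -8 = 11 — confirmed correct.
Step 5: r2 = -8 - 11 = -19 — the trace disagrees here.
So the first discrepancy is step 5, where the right value is r2 = -19.

step 5, r2 = -19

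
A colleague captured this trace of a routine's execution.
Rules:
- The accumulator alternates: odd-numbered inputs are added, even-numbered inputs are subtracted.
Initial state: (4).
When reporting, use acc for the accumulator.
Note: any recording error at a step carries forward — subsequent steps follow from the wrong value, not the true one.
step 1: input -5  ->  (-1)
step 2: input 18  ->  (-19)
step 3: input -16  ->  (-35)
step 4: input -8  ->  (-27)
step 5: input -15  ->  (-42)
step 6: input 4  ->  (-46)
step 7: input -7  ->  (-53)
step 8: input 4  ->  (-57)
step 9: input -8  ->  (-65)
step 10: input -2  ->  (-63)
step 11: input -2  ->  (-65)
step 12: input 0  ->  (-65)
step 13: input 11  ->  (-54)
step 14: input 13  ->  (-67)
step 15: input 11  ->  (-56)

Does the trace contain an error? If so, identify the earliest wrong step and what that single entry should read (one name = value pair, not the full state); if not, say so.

no error

Recomputing the run from the initial state:
step 1: acc = -1
step 2: acc = -19
step 3: acc = -35
step 4: acc = -27
step 5: acc = -42
step 6: acc = -46
step 7: acc = -53
step 8: acc = -57
step 9: acc = -65
step 10: acc = -63
step 11: acc = -65
step 12: acc = -65
step 13: acc = -54
step 14: acc = -67
step 15: acc = -56
This matches the trace at every step.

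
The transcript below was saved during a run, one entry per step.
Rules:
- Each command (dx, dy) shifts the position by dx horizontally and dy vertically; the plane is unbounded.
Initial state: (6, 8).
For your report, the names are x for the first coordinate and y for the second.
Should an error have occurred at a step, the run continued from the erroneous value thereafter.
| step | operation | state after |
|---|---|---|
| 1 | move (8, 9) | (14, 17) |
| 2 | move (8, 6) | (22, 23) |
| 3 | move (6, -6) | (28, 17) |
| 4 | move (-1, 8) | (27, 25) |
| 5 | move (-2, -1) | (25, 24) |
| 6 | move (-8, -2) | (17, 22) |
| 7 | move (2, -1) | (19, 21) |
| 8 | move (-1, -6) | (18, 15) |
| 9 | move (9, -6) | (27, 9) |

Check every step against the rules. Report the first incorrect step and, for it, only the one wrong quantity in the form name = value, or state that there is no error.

no error

1. x = 6 + (8) = 14, y = 8 + (9) = 17 (in agreement)
2. x = 14 + (8) = 22, y = 17 + (6) = 23 (checks out)
3. x = 22 + (6) = 28, y = 23 + (-6) = 17 (confirmed correct)
4. x = 28 + (-1) = 27, y = 17 + (8) = 25 (confirmed correct)
5. x = 27 + (-2) = 25, y = 25 + (-1) = 24 (no discrepancy)
6. x = 25 + (-8) = 17, y = 24 + (-2) = 22 (verified)
7. x = 17 + (2) = 19, y = 22 + (-1) = 21 (consistent with the transcript)
8. x = 19 + (-1) = 18, y = 21 + (-6) = 15 (consistent with the transcript)
9. x = 18 + (9) = 27, y = 15 + (-6) = 9 (consistent with the transcript)
No step deviates from the rules.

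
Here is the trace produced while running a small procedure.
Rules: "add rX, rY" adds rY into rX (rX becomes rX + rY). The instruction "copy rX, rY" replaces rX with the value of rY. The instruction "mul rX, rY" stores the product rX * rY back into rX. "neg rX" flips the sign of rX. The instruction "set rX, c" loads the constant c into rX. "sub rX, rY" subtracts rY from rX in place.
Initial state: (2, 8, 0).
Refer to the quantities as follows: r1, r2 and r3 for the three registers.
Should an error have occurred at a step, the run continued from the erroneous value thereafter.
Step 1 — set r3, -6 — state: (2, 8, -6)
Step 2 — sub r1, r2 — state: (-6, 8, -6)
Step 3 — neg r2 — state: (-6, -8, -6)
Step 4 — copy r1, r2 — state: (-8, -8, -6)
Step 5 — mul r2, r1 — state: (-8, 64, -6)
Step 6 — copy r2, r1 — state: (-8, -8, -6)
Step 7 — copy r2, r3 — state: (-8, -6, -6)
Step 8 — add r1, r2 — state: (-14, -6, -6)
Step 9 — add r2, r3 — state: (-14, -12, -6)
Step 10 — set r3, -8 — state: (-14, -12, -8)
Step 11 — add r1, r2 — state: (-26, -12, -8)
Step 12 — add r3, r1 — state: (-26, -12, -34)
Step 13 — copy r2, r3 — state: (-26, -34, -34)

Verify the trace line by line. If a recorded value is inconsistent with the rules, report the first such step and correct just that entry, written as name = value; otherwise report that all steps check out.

Recomputing the run from the initial state:
step 1: r1 = 2, r2 = 8, r3 = -6
step 2: r1 = -6, r2 = 8, r3 = -6
step 3: r1 = -6, r2 = -8, r3 = -6
step 4: r1 = -8, r2 = -8, r3 = -6
step 5: r1 = -8, r2 = 64, r3 = -6
step 6: r1 = -8, r2 = -8, r3 = -6
step 7: r1 = -8, r2 = -6, r3 = -6
step 8: r1 = -14, r2 = -6, r3 = -6
step 9: r1 = -14, r2 = -12, r3 = -6
step 10: r1 = -14, r2 = -12, r3 = -8
step 11: r1 = -26, r2 = -12, r3 = -8
step 12: r1 = -26, r2 = -12, r3 = -34
step 13: r1 = -26, r2 = -34, r3 = -34
This matches the trace at every step.

no error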